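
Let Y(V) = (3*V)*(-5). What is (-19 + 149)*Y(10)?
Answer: -19500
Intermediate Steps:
Y(V) = -15*V
(-19 + 149)*Y(10) = (-19 + 149)*(-15*10) = 130*(-150) = -19500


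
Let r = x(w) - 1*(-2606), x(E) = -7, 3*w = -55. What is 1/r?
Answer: 1/2599 ≈ 0.00038476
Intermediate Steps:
w = -55/3 (w = (⅓)*(-55) = -55/3 ≈ -18.333)
r = 2599 (r = -7 - 1*(-2606) = -7 + 2606 = 2599)
1/r = 1/2599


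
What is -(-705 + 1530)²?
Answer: -680625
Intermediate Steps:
-(-705 + 1530)² = -1*825² = -1*680625 = -680625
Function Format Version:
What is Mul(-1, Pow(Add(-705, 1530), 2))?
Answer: -680625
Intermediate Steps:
Mul(-1, Pow(Add(-705, 1530), 2)) = Mul(-1, Pow(825, 2)) = Mul(-1, 680625) = -680625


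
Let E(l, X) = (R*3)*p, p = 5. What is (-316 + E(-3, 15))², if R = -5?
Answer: 152881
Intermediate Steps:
E(l, X) = -75 (E(l, X) = -5*3*5 = -15*5 = -75)
(-316 + E(-3, 15))² = (-316 - 75)² = (-391)² = 152881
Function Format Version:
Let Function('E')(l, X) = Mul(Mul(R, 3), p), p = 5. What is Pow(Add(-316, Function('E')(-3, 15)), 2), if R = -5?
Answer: 152881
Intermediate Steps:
Function('E')(l, X) = -75 (Function('E')(l, X) = Mul(Mul(-5, 3), 5) = Mul(-15, 5) = -75)
Pow(Add(-316, Function('E')(-3, 15)), 2) = Pow(Add(-316, -75), 2) = Pow(-391, 2) = 152881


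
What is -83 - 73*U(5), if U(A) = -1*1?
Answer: -10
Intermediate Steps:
U(A) = -1
-83 - 73*U(5) = -83 - 73*(-1) = -83 + 73 = -10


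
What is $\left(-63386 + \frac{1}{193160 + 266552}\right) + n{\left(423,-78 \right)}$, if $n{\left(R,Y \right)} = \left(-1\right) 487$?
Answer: $- \frac{29363184575}{459712} \approx -63873.0$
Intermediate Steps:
$n{\left(R,Y \right)} = -487$
$\left(-63386 + \frac{1}{193160 + 266552}\right) + n{\left(423,-78 \right)} = \left(-63386 + \frac{1}{193160 + 266552}\right) - 487 = \left(-63386 + \frac{1}{459712}\right) - 487 = - \frac{29139304831}{459712} - 487 = - \frac{29363184575}{459712}$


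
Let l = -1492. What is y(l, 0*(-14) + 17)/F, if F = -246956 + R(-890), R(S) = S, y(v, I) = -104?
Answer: 52/123923 ≈ 0.00041962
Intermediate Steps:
F = -247846 (F = -246956 - 890 = -247846)
y(l, 0*(-14) + 17)/F = -104/(-247846) = -104*(-1/247846) = 52/123923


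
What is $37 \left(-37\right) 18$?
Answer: $-24642$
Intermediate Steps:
$37 \left(-37\right) 18 = \left(-1369\right) 18 = -24642$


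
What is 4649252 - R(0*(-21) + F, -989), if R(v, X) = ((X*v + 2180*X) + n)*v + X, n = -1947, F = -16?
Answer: -29624047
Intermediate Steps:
R(v, X) = X + v*(-1947 + 2180*X + X*v) (R(v, X) = ((X*v + 2180*X) - 1947)*v + X = ((2180*X + X*v) - 1947)*v + X = (-1947 + 2180*X + X*v)*v + X = v*(-1947 + 2180*X + X*v) + X = X + v*(-1947 + 2180*X + X*v))
4649252 - R(0*(-21) + F, -989) = 4649252 - (-989 - 1947*(0*(-21) - 16) - 989*(0*(-21) - 16)² + 2180*(-989)*(0*(-21) - 16)) = 4649252 - (-989 - 1947*(0 - 16) - 989*(0 - 16)² + 2180*(-989)*(0 - 16)) = 4649252 - (-989 - 1947*(-16) - 989*(-16)² + 2180*(-989)*(-16)) = 4649252 - (-989 + 31152 - 989*256 + 34496320) = 4649252 - (-989 + 31152 - 253184 + 34496320) = 4649252 - 1*34273299 = 4649252 - 34273299 = -29624047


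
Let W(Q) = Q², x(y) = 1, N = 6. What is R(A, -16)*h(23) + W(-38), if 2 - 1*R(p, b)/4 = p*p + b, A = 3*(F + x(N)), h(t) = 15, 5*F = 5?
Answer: 364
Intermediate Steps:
F = 1 (F = (⅕)*5 = 1)
A = 6 (A = 3*(1 + 1) = 3*2 = 6)
R(p, b) = 8 - 4*b - 4*p² (R(p, b) = 8 - 4*(p*p + b) = 8 - 4*(p² + b) = 8 - 4*(b + p²) = 8 + (-4*b - 4*p²) = 8 - 4*b - 4*p²)
R(A, -16)*h(23) + W(-38) = (8 - 4*(-16) - 4*6²)*15 + (-38)² = (8 + 64 - 4*36)*15 + 1444 = (8 + 64 - 144)*15 + 1444 = -72*15 + 1444 = -1080 + 1444 = 364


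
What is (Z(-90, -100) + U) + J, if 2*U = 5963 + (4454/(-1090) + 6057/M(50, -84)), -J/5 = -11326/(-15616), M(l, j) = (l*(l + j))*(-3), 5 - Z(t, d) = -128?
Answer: 1124696180441/361705600 ≈ 3109.4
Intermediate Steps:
Z(t, d) = 133 (Z(t, d) = 5 - 1*(-128) = 5 + 128 = 133)
M(l, j) = -3*l*(j + l) (M(l, j) = (l*(j + l))*(-3) = -3*l*(j + l))
J = -28315/7808 (J = -(-56630)/(-15616) = -(-56630)*(-1)/15616 = -5*5663/7808 = -28315/7808 ≈ -3.6264)
U = 1104406791/370600 (U = (5963 + (4454/(-1090) + 6057/((-3*50*(-84 + 50)))))/2 = (5963 + (4454*(-1/1090) + 6057/((-3*50*(-34)))))/2 = (5963 + (-2227/545 + 6057/5100))/2 = (5963 + (-2227/545 + 6057*(1/5100)))/2 = (5963 + (-2227/545 + 2019/1700))/2 = (5963 - 537109/185300)/2 = (1/2)*(1104406791/185300) = 1104406791/370600 ≈ 2980.1)
(Z(-90, -100) + U) + J = (133 + 1104406791/370600) - 28315/7808 = 1153696591/370600 - 28315/7808 = 1124696180441/361705600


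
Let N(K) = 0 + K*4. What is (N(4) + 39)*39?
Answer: 2145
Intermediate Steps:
N(K) = 4*K (N(K) = 0 + 4*K = 4*K)
(N(4) + 39)*39 = (4*4 + 39)*39 = (16 + 39)*39 = 55*39 = 2145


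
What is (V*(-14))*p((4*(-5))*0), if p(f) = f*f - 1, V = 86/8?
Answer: 301/2 ≈ 150.50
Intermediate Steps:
V = 43/4 (V = 86*(1/8) = 43/4 ≈ 10.750)
p(f) = -1 + f**2 (p(f) = f**2 - 1 = -1 + f**2)
(V*(-14))*p((4*(-5))*0) = ((43/4)*(-14))*(-1 + ((4*(-5))*0)**2) = -301*(-1 + (-20*0)**2)/2 = -301*(-1 + 0**2)/2 = -301*(-1 + 0)/2 = -301/2*(-1) = 301/2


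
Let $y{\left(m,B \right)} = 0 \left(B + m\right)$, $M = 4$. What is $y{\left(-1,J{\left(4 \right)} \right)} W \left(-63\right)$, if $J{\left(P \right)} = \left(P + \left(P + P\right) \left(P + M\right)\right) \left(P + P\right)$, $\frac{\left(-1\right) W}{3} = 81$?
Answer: $0$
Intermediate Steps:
$W = -243$ ($W = \left(-3\right) 81 = -243$)
$J{\left(P \right)} = 2 P \left(P + 2 P \left(4 + P\right)\right)$ ($J{\left(P \right)} = \left(P + \left(P + P\right) \left(P + 4\right)\right) \left(P + P\right) = \left(P + 2 P \left(4 + P\right)\right) 2 P = 2 P \left(P + 2 P \left(4 + P\right)\right)$)
$y{\left(m,B \right)} = 0$
$y{\left(-1,J{\left(4 \right)} \right)} W \left(-63\right) = 0 \left(-243\right) \left(-63\right) = 0 \left(-63\right) = 0$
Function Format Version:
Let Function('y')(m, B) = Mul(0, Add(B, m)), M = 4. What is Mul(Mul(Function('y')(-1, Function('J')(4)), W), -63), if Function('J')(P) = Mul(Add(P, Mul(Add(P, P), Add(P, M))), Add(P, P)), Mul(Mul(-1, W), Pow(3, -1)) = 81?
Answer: 0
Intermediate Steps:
W = -243 (W = Mul(-3, 81) = -243)
Function('J')(P) = Mul(2, P, Add(P, Mul(2, P, Add(4, P)))) (Function('J')(P) = Mul(Add(P, Mul(Add(P, P), Add(P, 4))), Add(P, P)) = Mul(Add(P, Mul(Mul(2, P), Add(4, P))), Mul(2, P)) = Mul(Add(P, Mul(2, P, Add(4, P))), Mul(2, P)) = Mul(2, P, Add(P, Mul(2, P, Add(4, P)))))
Function('y')(m, B) = 0
Mul(Mul(Function('y')(-1, Function('J')(4)), W), -63) = Mul(Mul(0, -243), -63) = Mul(0, -63) = 0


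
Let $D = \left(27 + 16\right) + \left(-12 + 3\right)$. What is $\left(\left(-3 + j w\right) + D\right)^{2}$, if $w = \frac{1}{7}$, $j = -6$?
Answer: $\frac{44521}{49} \approx 908.59$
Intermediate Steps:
$w = \frac{1}{7} \approx 0.14286$
$D = 34$ ($D = 43 - 9 = 34$)
$\left(\left(-3 + j w\right) + D\right)^{2} = \left(\left(-3 - \frac{6}{7}\right) + 34\right)^{2} = \left(- \frac{27}{7} + 34\right)^{2} = \left(\frac{211}{7}\right)^{2} = \frac{44521}{49}$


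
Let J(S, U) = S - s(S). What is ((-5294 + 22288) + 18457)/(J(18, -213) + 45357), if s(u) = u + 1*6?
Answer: 3939/5039 ≈ 0.78170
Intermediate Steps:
s(u) = 6 + u (s(u) = u + 6 = 6 + u)
J(S, U) = -6 (J(S, U) = S - (6 + S) = S + (-6 - S) = -6)
((-5294 + 22288) + 18457)/(J(18, -213) + 45357) = ((-5294 + 22288) + 18457)/(-6 + 45357) = (16994 + 18457)/45351 = 35451*(1/45351) = 3939/5039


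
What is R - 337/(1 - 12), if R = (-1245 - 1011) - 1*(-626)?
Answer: -17593/11 ≈ -1599.4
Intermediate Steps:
R = -1630 (R = -2256 + 626 = -1630)
R - 337/(1 - 12) = -1630 - 337/(1 - 12) = -1630 - 337/(-11) = -1630 - (-1)*337/11 = -1630 - 1*(-337/11) = -1630 + 337/11 = -17593/11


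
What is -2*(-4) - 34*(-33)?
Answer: 1130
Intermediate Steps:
-2*(-4) - 34*(-33) = 8 + 1122 = 1130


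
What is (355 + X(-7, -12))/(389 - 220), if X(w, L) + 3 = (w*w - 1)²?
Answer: 2656/169 ≈ 15.716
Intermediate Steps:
X(w, L) = -3 + (-1 + w²)² (X(w, L) = -3 + (w*w - 1)² = -3 + (w² - 1)² = -3 + (-1 + w²)²)
(355 + X(-7, -12))/(389 - 220) = (355 + (-3 + (-1 + (-7)²)²))/(389 - 220) = (355 + (-3 + (-1 + 49)²))/169 = (355 + (-3 + 48²))*(1/169) = (355 + (-3 + 2304))*(1/169) = (355 + 2301)*(1/169) = 2656*(1/169) = 2656/169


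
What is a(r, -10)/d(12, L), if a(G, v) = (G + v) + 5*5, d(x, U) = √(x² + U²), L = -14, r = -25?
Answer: -√85/17 ≈ -0.54233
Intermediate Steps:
d(x, U) = √(U² + x²)
a(G, v) = 25 + G + v (a(G, v) = (G + v) + 25 = 25 + G + v)
a(r, -10)/d(12, L) = (25 - 25 - 10)/(√((-14)² + 12²)) = -10/√(196 + 144) = -10/√340 = -10/(2*√85) = (√85/170)*(-10) = -√85/17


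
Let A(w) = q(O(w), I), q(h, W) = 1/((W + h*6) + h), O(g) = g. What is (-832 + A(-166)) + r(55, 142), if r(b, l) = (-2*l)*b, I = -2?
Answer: -19150129/1164 ≈ -16452.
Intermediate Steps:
q(h, W) = 1/(W + 7*h) (q(h, W) = 1/((W + 6*h) + h) = 1/(W + 7*h))
r(b, l) = -2*b*l
A(w) = 1/(-2 + 7*w)
(-832 + A(-166)) + r(55, 142) = (-832 + 1/(-2 + 7*(-166))) - 2*55*142 = (-832 + 1/(-2 - 1162)) - 15620 = (-832 + 1/(-1164)) - 15620 = (-832 - 1/1164) - 15620 = -968449/1164 - 15620 = -19150129/1164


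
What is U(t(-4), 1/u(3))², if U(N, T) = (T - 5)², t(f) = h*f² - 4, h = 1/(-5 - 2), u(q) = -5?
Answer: 456976/625 ≈ 731.16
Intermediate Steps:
h = -⅐ (h = 1/(-7) = -⅐ ≈ -0.14286)
t(f) = -4 - f²/7 (t(f) = -f²/7 - 4 = -4 - f²/7)
U(N, T) = (-5 + T)²
U(t(-4), 1/u(3))² = ((-5 + 1/(-5))²)² = ((-5 - ⅕)²)² = ((-26/5)²)² = (676/25)² = 456976/625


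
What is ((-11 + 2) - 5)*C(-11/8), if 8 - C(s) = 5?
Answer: -42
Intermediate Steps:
C(s) = 3 (C(s) = 8 - 1*5 = 8 - 5 = 3)
((-11 + 2) - 5)*C(-11/8) = ((-11 + 2) - 5)*3 = (-9 - 5)*3 = -14*3 = -42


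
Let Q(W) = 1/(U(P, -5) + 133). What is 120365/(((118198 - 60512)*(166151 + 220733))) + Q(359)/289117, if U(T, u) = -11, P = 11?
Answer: 2133932525217/393599609454952088 ≈ 5.4216e-6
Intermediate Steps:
Q(W) = 1/122 (Q(W) = 1/(-11 + 133) = 1/122)
120365/(((118198 - 60512)*(166151 + 220733))) + Q(359)/289117 = 120365/(((118198 - 60512)*(166151 + 220733))) + (1/122)/289117 = 120365/((57686*386884)) + (1/122)*(1/289117) = 120365/22317790424 + 1/35272274 = 2133932525217/393599609454952088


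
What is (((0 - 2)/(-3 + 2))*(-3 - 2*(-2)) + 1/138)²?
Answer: 76729/19044 ≈ 4.0290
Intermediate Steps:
(((0 - 2)/(-3 + 2))*(-3 - 2*(-2)) + 1/138)² = ((-2/(-1))*(-3 + 4) + 1/138)² = (-2*(-1)*1 + 1/138)² = (2*1 + 1/138)² = (2 + 1/138)² = (277/138)² = 76729/19044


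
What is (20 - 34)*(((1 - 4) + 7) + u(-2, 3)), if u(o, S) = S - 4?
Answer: -42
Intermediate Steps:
u(o, S) = -4 + S
(20 - 34)*(((1 - 4) + 7) + u(-2, 3)) = (20 - 34)*(((1 - 4) + 7) + (-4 + 3)) = -14*((-3 + 7) - 1) = -14*(4 - 1) = -14*3 = -42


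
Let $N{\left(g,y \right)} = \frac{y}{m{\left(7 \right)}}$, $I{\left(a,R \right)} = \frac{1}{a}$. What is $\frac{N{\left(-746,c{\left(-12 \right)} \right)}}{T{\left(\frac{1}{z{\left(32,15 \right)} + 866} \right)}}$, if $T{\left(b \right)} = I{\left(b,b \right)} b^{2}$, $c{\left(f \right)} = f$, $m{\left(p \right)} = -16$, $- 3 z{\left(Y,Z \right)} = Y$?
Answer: $\frac{1283}{2} \approx 641.5$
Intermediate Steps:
$z{\left(Y,Z \right)} = - \frac{Y}{3}$
$N{\left(g,y \right)} = - \frac{y}{16}$ ($N{\left(g,y \right)} = \frac{y}{-16} = y \left(- \frac{1}{16}\right) = - \frac{y}{16}$)
$T{\left(b \right)} = b$ ($T{\left(b \right)} = \frac{b^{2}}{b} = b$)
$\frac{N{\left(-746,c{\left(-12 \right)} \right)}}{T{\left(\frac{1}{z{\left(32,15 \right)} + 866} \right)}} = \frac{\left(- \frac{1}{16}\right) \left(-12\right)}{\frac{1}{\left(- \frac{1}{3}\right) 32 + 866}} = \frac{3}{4 \frac{1}{- \frac{32}{3} + 866}} = \frac{3}{4 \frac{1}{\frac{2566}{3}}} = \frac{3}{4 \cdot \frac{3}{2566}} = \frac{3}{4} \cdot \frac{2566}{3} = \frac{1283}{2}$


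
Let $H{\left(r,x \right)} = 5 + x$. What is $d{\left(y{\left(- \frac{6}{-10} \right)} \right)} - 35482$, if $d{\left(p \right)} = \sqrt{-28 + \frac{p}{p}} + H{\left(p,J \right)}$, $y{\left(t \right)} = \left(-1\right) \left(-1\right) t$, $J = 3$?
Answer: $-35474 + 3 i \sqrt{3} \approx -35474.0 + 5.1962 i$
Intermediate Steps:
$y{\left(t \right)} = t$ ($y{\left(t \right)} = 1 t = t$)
$d{\left(p \right)} = 8 + 3 i \sqrt{3}$ ($d{\left(p \right)} = \sqrt{-28 + \frac{p}{p}} + \left(5 + 3\right) = \sqrt{-28 + 1} + 8 = \sqrt{-27} + 8 = 3 i \sqrt{3} + 8 = 8 + 3 i \sqrt{3}$)
$d{\left(y{\left(- \frac{6}{-10} \right)} \right)} - 35482 = \left(8 + 3 i \sqrt{3}\right) - 35482 = -35474 + 3 i \sqrt{3}$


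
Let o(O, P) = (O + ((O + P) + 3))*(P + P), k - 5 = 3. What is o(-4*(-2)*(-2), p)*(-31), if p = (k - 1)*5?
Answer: -13020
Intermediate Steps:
k = 8 (k = 5 + 3 = 8)
p = 35 (p = (8 - 1)*5 = 7*5 = 35)
o(O, P) = 2*P*(3 + P + 2*O) (o(O, P) = (O + (3 + O + P))*(2*P) = (3 + P + 2*O)*(2*P) = 2*P*(3 + P + 2*O))
o(-4*(-2)*(-2), p)*(-31) = (2*35*(3 + 35 + 2*(-4*(-2)*(-2))))*(-31) = (2*35*(3 + 35 + 2*(8*(-2))))*(-31) = (2*35*(3 + 35 + 2*(-16)))*(-31) = (2*35*(3 + 35 - 32))*(-31) = (2*35*6)*(-31) = 420*(-31) = -13020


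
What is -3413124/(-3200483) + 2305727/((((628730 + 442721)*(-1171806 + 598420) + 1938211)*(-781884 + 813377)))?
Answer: 461793793297478218513/433023583414857540875 ≈ 1.0664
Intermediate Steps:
-3413124/(-3200483) + 2305727/((((628730 + 442721)*(-1171806 + 598420) + 1938211)*(-781884 + 813377))) = -3413124*(-1/3200483) + 2305727/(((1071451*(-573386) + 1938211)*31493)) = 23868/22381 + 2305727/(((-614355003086 + 1938211)*31493)) = 23868/22381 + 2305727/((-614353064875*31493)) = 23868/22381 + 2305727/(-19347821072108375) = 23868/22381 + 2305727*(-1/19347821072108375) = 23868/22381 - 2305727/19347821072108375 = 461793793297478218513/433023583414857540875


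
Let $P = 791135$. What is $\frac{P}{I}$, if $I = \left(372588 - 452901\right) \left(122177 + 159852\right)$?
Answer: $- \frac{791135}{22650595077} \approx -3.4928 \cdot 10^{-5}$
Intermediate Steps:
$I = -22650595077$ ($I = \left(-80313\right) 282029 = -22650595077$)
$\frac{P}{I} = \frac{791135}{-22650595077} = 791135 \left(- \frac{1}{22650595077}\right) = - \frac{791135}{22650595077}$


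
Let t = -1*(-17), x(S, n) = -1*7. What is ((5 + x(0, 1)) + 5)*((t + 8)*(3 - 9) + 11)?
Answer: -417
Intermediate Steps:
x(S, n) = -7
t = 17
((5 + x(0, 1)) + 5)*((t + 8)*(3 - 9) + 11) = ((5 - 7) + 5)*((17 + 8)*(3 - 9) + 11) = (-2 + 5)*(25*(-6) + 11) = 3*(-150 + 11) = 3*(-139) = -417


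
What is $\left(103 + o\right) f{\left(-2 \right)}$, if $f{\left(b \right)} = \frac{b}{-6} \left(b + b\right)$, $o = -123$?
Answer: $\frac{80}{3} \approx 26.667$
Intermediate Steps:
$f{\left(b \right)} = - \frac{b^{2}}{3}$ ($f{\left(b \right)} = b \left(- \frac{1}{6}\right) 2 b = - \frac{b}{6} \cdot 2 b = - \frac{b^{2}}{3}$)
$\left(103 + o\right) f{\left(-2 \right)} = \left(103 - 123\right) \left(- \frac{\left(-2\right)^{2}}{3}\right) = - 20 \left(\left(- \frac{1}{3}\right) 4\right) = \left(-20\right) \left(- \frac{4}{3}\right) = \frac{80}{3}$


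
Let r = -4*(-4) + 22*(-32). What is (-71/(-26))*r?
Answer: -24424/13 ≈ -1878.8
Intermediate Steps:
r = -688 (r = 16 - 704 = -688)
(-71/(-26))*r = -71/(-26)*(-688) = -71*(-1/26)*(-688) = (71/26)*(-688) = -24424/13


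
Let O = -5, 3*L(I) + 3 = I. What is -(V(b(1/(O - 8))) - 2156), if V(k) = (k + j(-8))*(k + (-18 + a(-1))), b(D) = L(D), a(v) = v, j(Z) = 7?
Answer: 3461249/1521 ≈ 2275.6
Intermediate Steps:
L(I) = -1 + I/3
b(D) = -1 + D/3
V(k) = (-19 + k)*(7 + k) (V(k) = (k + 7)*(k + (-18 - 1)) = (7 + k)*(k - 19) = (7 + k)*(-19 + k) = (-19 + k)*(7 + k))
-(V(b(1/(O - 8))) - 2156) = -((-133 + (-1 + 1/(3*(-5 - 8)))**2 - 12*(-1 + 1/(3*(-5 - 8)))) - 2156) = -((-133 + (-1 + (1/3)/(-13))**2 - 12*(-1 + (1/3)/(-13))) - 2156) = -((-133 + (-1 + (1/3)*(-1/13))**2 - 12*(-1 + (1/3)*(-1/13))) - 2156) = -((-133 + (-1 - 1/39)**2 - 12*(-1 - 1/39)) - 2156) = -((-133 + (-40/39)**2 - 12*(-40/39)) - 2156) = -((-133 + 1600/1521 + 160/13) - 2156) = -(-181973/1521 - 2156) = -1*(-3461249/1521) = 3461249/1521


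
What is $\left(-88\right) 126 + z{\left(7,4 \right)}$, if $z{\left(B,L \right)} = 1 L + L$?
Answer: $-11080$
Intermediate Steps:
$z{\left(B,L \right)} = 2 L$ ($z{\left(B,L \right)} = L + L = 2 L$)
$\left(-88\right) 126 + z{\left(7,4 \right)} = \left(-88\right) 126 + 2 \cdot 4 = -11088 + 8 = -11080$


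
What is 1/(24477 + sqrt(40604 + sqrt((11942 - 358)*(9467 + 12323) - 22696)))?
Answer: 1/(24477 + sqrt(40604 + 2*sqrt(63098166))) ≈ 4.0462e-5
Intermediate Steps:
1/(24477 + sqrt(40604 + sqrt((11942 - 358)*(9467 + 12323) - 22696))) = 1/(24477 + sqrt(40604 + sqrt(11584*21790 - 22696))) = 1/(24477 + sqrt(40604 + sqrt(252415360 - 22696))) = 1/(24477 + sqrt(40604 + sqrt(252392664))) = 1/(24477 + sqrt(40604 + 2*sqrt(63098166)))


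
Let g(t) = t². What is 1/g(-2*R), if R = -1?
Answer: ¼ ≈ 0.25000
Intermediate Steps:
1/g(-2*R) = 1/((-2*(-1))²) = 1/(2²) = 1/4 = ¼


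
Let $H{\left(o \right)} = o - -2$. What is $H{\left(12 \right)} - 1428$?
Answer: $-1414$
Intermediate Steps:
$H{\left(o \right)} = 2 + o$ ($H{\left(o \right)} = o + 2 = 2 + o$)
$H{\left(12 \right)} - 1428 = \left(2 + 12\right) - 1428 = 14 - 1428 = -1414$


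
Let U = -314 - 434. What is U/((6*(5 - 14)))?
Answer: 374/27 ≈ 13.852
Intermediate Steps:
U = -748
U/((6*(5 - 14))) = -748*1/(6*(5 - 14)) = -748/(6*(-9)) = -748/(-54) = -748*(-1/54) = 374/27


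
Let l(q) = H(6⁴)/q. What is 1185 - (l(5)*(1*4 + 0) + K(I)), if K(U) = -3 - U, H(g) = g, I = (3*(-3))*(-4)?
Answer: 936/5 ≈ 187.20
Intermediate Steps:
I = 36 (I = -9*(-4) = 36)
l(q) = 1296/q (l(q) = 6⁴/q = 1296/q)
1185 - (l(5)*(1*4 + 0) + K(I)) = 1185 - ((1296/5)*(1*4 + 0) + (-3 - 1*36)) = 1185 - ((1296*(⅕))*(4 + 0) + (-3 - 36)) = 1185 - ((1296/5)*4 - 39) = 1185 - (5184/5 - 39) = 1185 - 1*4989/5 = 1185 - 4989/5 = 936/5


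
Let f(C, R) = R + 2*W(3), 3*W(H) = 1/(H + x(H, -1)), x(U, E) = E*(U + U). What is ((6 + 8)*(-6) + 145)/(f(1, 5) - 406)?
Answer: -549/3611 ≈ -0.15204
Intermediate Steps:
x(U, E) = 2*E*U (x(U, E) = E*(2*U) = 2*E*U)
W(H) = -1/(3*H) (W(H) = 1/(3*(H + 2*(-1)*H)) = 1/(3*(H - 2*H)) = 1/(3*((-H))) = (-1/H)/3 = -1/(3*H))
f(C, R) = -2/9 + R (f(C, R) = R + 2*(-⅓/3) = R + 2*(-⅓*⅓) = R + 2*(-⅑) = R - 2/9 = -2/9 + R)
((6 + 8)*(-6) + 145)/(f(1, 5) - 406) = ((6 + 8)*(-6) + 145)/((-2/9 + 5) - 406) = (14*(-6) + 145)/(43/9 - 406) = (-84 + 145)/(-3611/9) = 61*(-9/3611) = -549/3611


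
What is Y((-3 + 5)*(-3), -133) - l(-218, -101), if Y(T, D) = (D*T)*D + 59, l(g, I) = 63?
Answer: -106138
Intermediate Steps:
Y(T, D) = 59 + T*D² (Y(T, D) = T*D² + 59 = 59 + T*D²)
Y((-3 + 5)*(-3), -133) - l(-218, -101) = (59 + ((-3 + 5)*(-3))*(-133)²) - 1*63 = (59 + (2*(-3))*17689) - 63 = (59 - 6*17689) - 63 = (59 - 106134) - 63 = -106075 - 63 = -106138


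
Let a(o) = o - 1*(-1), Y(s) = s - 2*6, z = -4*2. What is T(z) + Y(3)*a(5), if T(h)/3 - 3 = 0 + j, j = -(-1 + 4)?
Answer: -54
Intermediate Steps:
j = -3 (j = -1*3 = -3)
z = -8
Y(s) = -12 + s (Y(s) = s - 12 = -12 + s)
T(h) = 0 (T(h) = 9 + 3*(0 - 3) = 9 + 3*(-3) = 9 - 9 = 0)
a(o) = 1 + o (a(o) = o + 1 = 1 + o)
T(z) + Y(3)*a(5) = 0 + (-12 + 3)*(1 + 5) = 0 - 9*6 = 0 - 54 = -54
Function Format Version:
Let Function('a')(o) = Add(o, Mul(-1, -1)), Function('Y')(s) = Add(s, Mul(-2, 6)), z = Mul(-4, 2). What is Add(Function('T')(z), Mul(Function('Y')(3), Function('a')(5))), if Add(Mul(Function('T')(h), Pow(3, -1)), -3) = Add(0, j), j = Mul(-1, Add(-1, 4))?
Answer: -54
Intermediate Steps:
j = -3 (j = Mul(-1, 3) = -3)
z = -8
Function('Y')(s) = Add(-12, s) (Function('Y')(s) = Add(s, -12) = Add(-12, s))
Function('T')(h) = 0 (Function('T')(h) = Add(9, Mul(3, Add(0, -3))) = Add(9, Mul(3, -3)) = Add(9, -9) = 0)
Function('a')(o) = Add(1, o) (Function('a')(o) = Add(o, 1) = Add(1, o))
Add(Function('T')(z), Mul(Function('Y')(3), Function('a')(5))) = Add(0, Mul(Add(-12, 3), Add(1, 5))) = Add(0, Mul(-9, 6)) = Add(0, -54) = -54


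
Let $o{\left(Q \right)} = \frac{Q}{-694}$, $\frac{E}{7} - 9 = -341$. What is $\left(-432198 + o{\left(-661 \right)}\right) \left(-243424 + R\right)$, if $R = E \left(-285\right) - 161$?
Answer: $- \frac{125603364205005}{694} \approx -1.8098 \cdot 10^{11}$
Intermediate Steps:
$E = -2324$ ($E = 63 + 7 \left(-341\right) = 63 - 2387 = -2324$)
$o{\left(Q \right)} = - \frac{Q}{694}$ ($o{\left(Q \right)} = Q \left(- \frac{1}{694}\right) = - \frac{Q}{694}$)
$R = 662179$ ($R = \left(-2324\right) \left(-285\right) - 161 = 662340 - 161 = 662179$)
$\left(-432198 + o{\left(-661 \right)}\right) \left(-243424 + R\right) = \left(-432198 - - \frac{661}{694}\right) \left(-243424 + 662179\right) = \left(-432198 + \frac{661}{694}\right) 418755 = \left(- \frac{299944751}{694}\right) 418755 = - \frac{125603364205005}{694}$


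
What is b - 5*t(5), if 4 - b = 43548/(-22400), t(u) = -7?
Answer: 229287/5600 ≈ 40.944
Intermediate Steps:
b = 33287/5600 (b = 4 - 43548/(-22400) = 4 - 43548*(-1)/22400 = 4 - 1*(-10887/5600) = 4 + 10887/5600 = 33287/5600 ≈ 5.9441)
b - 5*t(5) = 33287/5600 - 5*(-7) = 33287/5600 + 35 = 229287/5600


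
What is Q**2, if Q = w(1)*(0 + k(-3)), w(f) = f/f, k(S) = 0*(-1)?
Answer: 0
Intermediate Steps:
k(S) = 0
w(f) = 1
Q = 0 (Q = 1*(0 + 0) = 1*0 = 0)
Q**2 = 0**2 = 0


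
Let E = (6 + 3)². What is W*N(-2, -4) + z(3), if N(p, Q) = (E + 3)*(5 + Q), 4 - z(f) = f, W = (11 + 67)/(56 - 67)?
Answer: -6541/11 ≈ -594.64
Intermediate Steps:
E = 81 (E = 9² = 81)
W = -78/11 (W = 78/(-11) = 78*(-1/11) = -78/11 ≈ -7.0909)
z(f) = 4 - f
N(p, Q) = 420 + 84*Q (N(p, Q) = (81 + 3)*(5 + Q) = 84*(5 + Q) = 420 + 84*Q)
W*N(-2, -4) + z(3) = -78*(420 + 84*(-4))/11 + (4 - 1*3) = -78*(420 - 336)/11 + (4 - 3) = -78/11*84 + 1 = -6552/11 + 1 = -6541/11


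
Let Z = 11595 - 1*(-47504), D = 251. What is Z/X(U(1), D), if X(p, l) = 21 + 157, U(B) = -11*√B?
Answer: 59099/178 ≈ 332.02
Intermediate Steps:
X(p, l) = 178
Z = 59099 (Z = 11595 + 47504 = 59099)
Z/X(U(1), D) = 59099/178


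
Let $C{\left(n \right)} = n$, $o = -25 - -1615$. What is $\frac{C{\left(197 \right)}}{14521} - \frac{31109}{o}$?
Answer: $- \frac{451420559}{23088390} \approx -19.552$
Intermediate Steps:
$o = 1590$ ($o = -25 + 1615 = 1590$)
$\frac{C{\left(197 \right)}}{14521} - \frac{31109}{o} = \frac{197}{14521} - \frac{31109}{1590} = - \frac{451420559}{23088390}$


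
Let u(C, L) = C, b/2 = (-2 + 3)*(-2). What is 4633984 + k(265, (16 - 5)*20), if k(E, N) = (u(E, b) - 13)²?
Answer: 4697488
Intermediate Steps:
b = -4 (b = 2*((-2 + 3)*(-2)) = 2*(1*(-2)) = 2*(-2) = -4)
k(E, N) = (-13 + E)² (k(E, N) = (E - 13)² = (-13 + E)²)
4633984 + k(265, (16 - 5)*20) = 4633984 + (-13 + 265)² = 4633984 + 252² = 4633984 + 63504 = 4697488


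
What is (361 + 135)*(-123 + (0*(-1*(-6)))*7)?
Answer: -61008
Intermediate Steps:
(361 + 135)*(-123 + (0*(-1*(-6)))*7) = 496*(-123 + (0*6)*7) = 496*(-123 + 0*7) = 496*(-123 + 0) = 496*(-123) = -61008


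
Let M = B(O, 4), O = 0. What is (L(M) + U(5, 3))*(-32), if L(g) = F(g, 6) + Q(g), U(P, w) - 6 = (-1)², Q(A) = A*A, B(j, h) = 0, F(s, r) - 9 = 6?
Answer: -704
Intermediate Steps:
F(s, r) = 15 (F(s, r) = 9 + 6 = 15)
M = 0
Q(A) = A²
U(P, w) = 7 (U(P, w) = 6 + (-1)² = 6 + 1 = 7)
L(g) = 15 + g²
(L(M) + U(5, 3))*(-32) = ((15 + 0²) + 7)*(-32) = ((15 + 0) + 7)*(-32) = (15 + 7)*(-32) = 22*(-32) = -704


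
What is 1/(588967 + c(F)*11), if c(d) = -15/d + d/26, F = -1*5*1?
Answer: 26/15313945 ≈ 1.6978e-6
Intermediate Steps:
F = -5 (F = -5*1 = -5)
c(d) = -15/d + d/26 (c(d) = -15/d + d*(1/26) = -15/d + d/26)
1/(588967 + c(F)*11) = 1/(588967 + (-15/(-5) + (1/26)*(-5))*11) = 1/(588967 + (-15*(-⅕) - 5/26)*11) = 1/(588967 + (3 - 5/26)*11) = 1/(588967 + (73/26)*11) = 1/(588967 + 803/26) = 1/(15313945/26) = 26/15313945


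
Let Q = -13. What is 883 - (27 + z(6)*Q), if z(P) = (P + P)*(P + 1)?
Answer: 1948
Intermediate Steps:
z(P) = 2*P*(1 + P) (z(P) = (2*P)*(1 + P) = 2*P*(1 + P))
883 - (27 + z(6)*Q) = 883 - (27 + (2*6*(1 + 6))*(-13)) = 883 - (27 + (2*6*7)*(-13)) = 883 - (27 + 84*(-13)) = 883 - (27 - 1092) = 883 - 1*(-1065) = 883 + 1065 = 1948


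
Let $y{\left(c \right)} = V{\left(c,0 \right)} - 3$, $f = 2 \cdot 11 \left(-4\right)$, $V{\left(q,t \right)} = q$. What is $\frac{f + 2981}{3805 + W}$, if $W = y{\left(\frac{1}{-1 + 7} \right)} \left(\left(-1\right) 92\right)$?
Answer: $\frac{8679}{12197} \approx 0.71157$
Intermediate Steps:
$f = -88$ ($f = 22 \left(-4\right) = -88$)
$y{\left(c \right)} = -3 + c$ ($y{\left(c \right)} = c - 3 = -3 + c$)
$W = \frac{782}{3}$ ($W = \left(-3 + \frac{1}{-1 + 7}\right) \left(\left(-1\right) 92\right) = \left(-3 + \frac{1}{6}\right) \left(-92\right) = \left(- \frac{17}{6}\right) \left(-92\right) = \frac{782}{3} \approx 260.67$)
$\frac{f + 2981}{3805 + W} = \frac{-88 + 2981}{3805 + \frac{782}{3}} = \frac{2893}{\frac{12197}{3}} = 2893 \cdot \frac{3}{12197} = \frac{8679}{12197}$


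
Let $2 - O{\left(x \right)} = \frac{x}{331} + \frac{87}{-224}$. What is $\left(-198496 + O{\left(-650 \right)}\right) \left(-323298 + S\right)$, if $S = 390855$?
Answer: $- \frac{142033426696089}{10592} \approx -1.341 \cdot 10^{10}$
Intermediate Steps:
$O{\left(x \right)} = \frac{535}{224} - \frac{x}{331}$ ($O{\left(x \right)} = 2 - \left(\frac{x}{331} + \frac{87}{-224}\right) = 2 - \left(x \frac{1}{331} + 87 \left(- \frac{1}{224}\right)\right) = 2 - \left(\frac{x}{331} - \frac{87}{224}\right) = 2 - \left(- \frac{87}{224} + \frac{x}{331}\right) = \frac{535}{224} - \frac{x}{331}$)
$\left(-198496 + O{\left(-650 \right)}\right) \left(-323298 + S\right) = \left(-198496 + \left(\frac{535}{224} - - \frac{650}{331}\right)\right) \left(-323298 + 390855\right) = \left(-198496 + \left(\frac{535}{224} + \frac{650}{331}\right)\right) 67557 = \left(-198496 + \frac{322685}{74144}\right) 67557 = \left(- \frac{14716964739}{74144}\right) 67557 = - \frac{142033426696089}{10592}$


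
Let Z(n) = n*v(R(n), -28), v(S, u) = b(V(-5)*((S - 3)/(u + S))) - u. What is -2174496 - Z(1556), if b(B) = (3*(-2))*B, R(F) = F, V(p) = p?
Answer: -432711979/191 ≈ -2.2655e+6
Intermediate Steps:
b(B) = -6*B
v(S, u) = -u + 30*(-3 + S)/(S + u) (v(S, u) = -(-30)*(S - 3)/(u + S) - u = -(-30)*(-3 + S)/(S + u) - u = 30*(-3 + S)/(S + u) - u = -u + 30*(-3 + S)/(S + u))
Z(n) = n*(-874 + 58*n)/(-28 + n) (Z(n) = n*((-90 + 30*n - 1*(-28)*(n - 28))/(n - 28)) = n*((-90 + 30*n - 1*(-28)*(-28 + n))/(-28 + n)) = n*((-90 + 30*n + (-784 + 28*n))/(-28 + n)) = n*((-874 + 58*n)/(-28 + n)) = n*(-874 + 58*n)/(-28 + n))
-2174496 - Z(1556) = -2174496 - 2*1556*(-437 + 29*1556)/(-28 + 1556) = -2174496 - 2*1556*(-437 + 45124)/1528 = -2174496 - 2*1556*44687/1528 = -2174496 - 1*17383243/191 = -2174496 - 17383243/191 = -432711979/191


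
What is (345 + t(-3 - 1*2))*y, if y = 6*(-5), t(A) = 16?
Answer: -10830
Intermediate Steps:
y = -30
(345 + t(-3 - 1*2))*y = (345 + 16)*(-30) = 361*(-30) = -10830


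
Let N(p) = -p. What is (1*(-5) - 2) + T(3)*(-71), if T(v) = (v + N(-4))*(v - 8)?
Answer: 2478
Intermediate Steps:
T(v) = (-8 + v)*(4 + v) (T(v) = (v - 1*(-4))*(v - 8) = (v + 4)*(-8 + v) = (4 + v)*(-8 + v) = (-8 + v)*(4 + v))
(1*(-5) - 2) + T(3)*(-71) = (1*(-5) - 2) + (-32 + 3**2 - 4*3)*(-71) = (-5 - 2) + (-32 + 9 - 12)*(-71) = -7 - 35*(-71) = -7 + 2485 = 2478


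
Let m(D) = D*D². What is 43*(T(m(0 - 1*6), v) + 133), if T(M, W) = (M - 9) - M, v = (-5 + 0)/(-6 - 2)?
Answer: 5332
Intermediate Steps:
m(D) = D³
v = 5/8 (v = -5/(-8) = -5*(-⅛) = 5/8 ≈ 0.62500)
T(M, W) = -9 (T(M, W) = (-9 + M) - M = -9)
43*(T(m(0 - 1*6), v) + 133) = 43*(-9 + 133) = 43*124 = 5332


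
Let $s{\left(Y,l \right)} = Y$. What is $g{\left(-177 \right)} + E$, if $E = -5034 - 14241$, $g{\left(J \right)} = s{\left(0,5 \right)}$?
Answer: $-19275$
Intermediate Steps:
$g{\left(J \right)} = 0$
$E = -19275$ ($E = -5034 - 14241 = -19275$)
$g{\left(-177 \right)} + E = 0 - 19275 = -19275$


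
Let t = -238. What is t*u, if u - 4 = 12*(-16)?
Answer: 44744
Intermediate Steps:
u = -188 (u = 4 + 12*(-16) = 4 - 192 = -188)
t*u = -238*(-188) = 44744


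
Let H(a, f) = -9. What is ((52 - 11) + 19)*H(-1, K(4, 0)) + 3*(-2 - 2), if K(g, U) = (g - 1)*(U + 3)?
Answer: -552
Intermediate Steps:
K(g, U) = (-1 + g)*(3 + U)
((52 - 11) + 19)*H(-1, K(4, 0)) + 3*(-2 - 2) = ((52 - 11) + 19)*(-9) + 3*(-2 - 2) = (41 + 19)*(-9) + 3*(-4) = 60*(-9) - 12 = -540 - 12 = -552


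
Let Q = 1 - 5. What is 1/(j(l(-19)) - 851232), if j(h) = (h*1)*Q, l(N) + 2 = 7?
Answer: -1/851252 ≈ -1.1747e-6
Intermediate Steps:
Q = -4
l(N) = 5 (l(N) = -2 + 7 = 5)
j(h) = -4*h (j(h) = (h*1)*(-4) = h*(-4) = -4*h)
1/(j(l(-19)) - 851232) = 1/(-4*5 - 851232) = 1/(-20 - 851232) = 1/(-851252) = -1/851252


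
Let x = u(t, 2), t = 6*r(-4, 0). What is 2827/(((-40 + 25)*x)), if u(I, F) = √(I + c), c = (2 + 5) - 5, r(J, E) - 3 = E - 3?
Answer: -2827*√2/30 ≈ -133.27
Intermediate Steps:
r(J, E) = E (r(J, E) = 3 + (E - 3) = 3 + (-3 + E) = E)
c = 2 (c = 7 - 5 = 2)
t = 0 (t = 6*0 = 0)
u(I, F) = √(2 + I) (u(I, F) = √(I + 2) = √(2 + I))
x = √2 (x = √(2 + 0) = √2 ≈ 1.4142)
2827/(((-40 + 25)*x)) = 2827/(((-40 + 25)*√2)) = 2827/((-15*√2)) = 2827*(-√2/30) = -2827*√2/30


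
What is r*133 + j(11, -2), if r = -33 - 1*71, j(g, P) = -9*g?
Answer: -13931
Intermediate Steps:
r = -104 (r = -33 - 71 = -104)
r*133 + j(11, -2) = -104*133 - 9*11 = -13832 - 99 = -13931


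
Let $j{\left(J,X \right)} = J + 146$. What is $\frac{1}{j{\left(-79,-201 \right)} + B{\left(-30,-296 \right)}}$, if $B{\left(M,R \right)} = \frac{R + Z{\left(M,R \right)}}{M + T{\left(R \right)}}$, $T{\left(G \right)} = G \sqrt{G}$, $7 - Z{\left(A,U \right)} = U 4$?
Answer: $\frac{1737633962}{116420477529} - \frac{529840 i \sqrt{74}}{116420477529} \approx 0.014925 - 3.915 \cdot 10^{-5} i$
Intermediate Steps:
$Z{\left(A,U \right)} = 7 - 4 U$ ($Z{\left(A,U \right)} = 7 - U 4 = 7 - 4 U$)
$j{\left(J,X \right)} = 146 + J$
$T{\left(G \right)} = G^{\frac{3}{2}}$
$B{\left(M,R \right)} = \frac{7 - 3 R}{M + R^{\frac{3}{2}}}$ ($B{\left(M,R \right)} = \frac{R - \left(-7 + 4 R\right)}{M + R^{\frac{3}{2}}} = \frac{7 - 3 R}{M + R^{\frac{3}{2}}}$)
$\frac{1}{j{\left(-79,-201 \right)} + B{\left(-30,-296 \right)}} = \frac{1}{\left(146 - 79\right) + \frac{7 - -888}{-30 + \left(-296\right)^{\frac{3}{2}}}} = \frac{1}{67 + \frac{7 + 888}{-30 - 592 i \sqrt{74}}} = \frac{1}{67 + \frac{1}{-30 - 592 i \sqrt{74}} \cdot 895} = \frac{1}{67 + \frac{895}{-30 - 592 i \sqrt{74}}}$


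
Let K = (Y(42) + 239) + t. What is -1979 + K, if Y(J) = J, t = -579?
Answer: -2277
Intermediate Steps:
K = -298 (K = (42 + 239) - 579 = 281 - 579 = -298)
-1979 + K = -1979 - 298 = -2277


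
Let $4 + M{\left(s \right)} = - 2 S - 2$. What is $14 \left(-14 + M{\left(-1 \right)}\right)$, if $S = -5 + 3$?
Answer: $-224$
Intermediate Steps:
$S = -2$
$M{\left(s \right)} = -2$ ($M{\left(s \right)} = -4 - -2 = -4 + \left(4 - 2\right) = -4 + 2 = -2$)
$14 \left(-14 + M{\left(-1 \right)}\right) = 14 \left(-14 - 2\right) = 14 \left(-16\right) = -224$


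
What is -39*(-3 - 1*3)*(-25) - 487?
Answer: -6337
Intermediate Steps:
-39*(-3 - 1*3)*(-25) - 487 = -39*(-3 - 3)*(-25) - 487 = -(-234)*(-25) - 487 = -39*150 - 487 = -5850 - 487 = -6337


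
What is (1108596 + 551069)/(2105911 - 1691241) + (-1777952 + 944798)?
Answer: -69096461903/82934 ≈ -8.3315e+5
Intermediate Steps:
(1108596 + 551069)/(2105911 - 1691241) + (-1777952 + 944798) = 1659665/414670 - 833154 = 1659665*(1/414670) - 833154 = 331933/82934 - 833154 = -69096461903/82934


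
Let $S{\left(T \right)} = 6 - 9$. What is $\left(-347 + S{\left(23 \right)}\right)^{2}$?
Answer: $122500$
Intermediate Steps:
$S{\left(T \right)} = -3$ ($S{\left(T \right)} = 6 - 9 = -3$)
$\left(-347 + S{\left(23 \right)}\right)^{2} = \left(-347 - 3\right)^{2} = \left(-350\right)^{2} = 122500$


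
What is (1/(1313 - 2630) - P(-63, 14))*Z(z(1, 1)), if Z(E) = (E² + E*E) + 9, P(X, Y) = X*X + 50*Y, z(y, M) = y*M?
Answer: -67639814/1317 ≈ -51359.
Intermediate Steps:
z(y, M) = M*y
P(X, Y) = X² + 50*Y
Z(E) = 9 + 2*E² (Z(E) = (E² + E²) + 9 = 2*E² + 9 = 9 + 2*E²)
(1/(1313 - 2630) - P(-63, 14))*Z(z(1, 1)) = (1/(1313 - 2630) - ((-63)² + 50*14))*(9 + 2*(1*1)²) = (1/(-1317) - (3969 + 700))*(9 + 2*1²) = (-1/1317 - 1*4669)*(9 + 2*1) = (-1/1317 - 4669)*(9 + 2) = -6149074/1317*11 = -67639814/1317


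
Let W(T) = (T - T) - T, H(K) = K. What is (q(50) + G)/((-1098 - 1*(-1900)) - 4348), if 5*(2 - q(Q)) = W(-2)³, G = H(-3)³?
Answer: 133/17730 ≈ 0.0075014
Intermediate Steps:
W(T) = -T (W(T) = 0 - T = -T)
G = -27 (G = (-3)³ = -27)
q(Q) = ⅖ (q(Q) = 2 - (-1*(-2))³/5 = 2 - ⅕*2³ = 2 - ⅕*8 = 2 - 8/5 = ⅖)
(q(50) + G)/((-1098 - 1*(-1900)) - 4348) = (⅖ - 27)/((-1098 - 1*(-1900)) - 4348) = -133/(5*((-1098 + 1900) - 4348)) = -133/(5*(802 - 4348)) = -133/5/(-3546) = -133/5*(-1/3546) = 133/17730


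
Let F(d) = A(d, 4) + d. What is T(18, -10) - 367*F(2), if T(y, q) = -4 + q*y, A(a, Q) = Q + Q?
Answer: -3854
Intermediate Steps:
A(a, Q) = 2*Q
F(d) = 8 + d (F(d) = 2*4 + d = 8 + d)
T(18, -10) - 367*F(2) = (-4 - 10*18) - 367*(8 + 2) = (-4 - 180) - 367*10 = -184 - 3670 = -3854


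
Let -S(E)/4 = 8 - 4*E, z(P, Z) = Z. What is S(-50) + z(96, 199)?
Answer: -633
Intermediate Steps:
S(E) = -32 + 16*E (S(E) = -4*(8 - 4*E) = -32 + 16*E)
S(-50) + z(96, 199) = (-32 + 16*(-50)) + 199 = (-32 - 800) + 199 = -832 + 199 = -633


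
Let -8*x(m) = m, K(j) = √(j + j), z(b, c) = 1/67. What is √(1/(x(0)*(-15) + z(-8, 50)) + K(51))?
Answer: √(67 + √102) ≈ 8.7806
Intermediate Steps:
z(b, c) = 1/67
K(j) = √2*√j (K(j) = √(2*j) = √2*√j)
x(m) = -m/8
√(1/(x(0)*(-15) + z(-8, 50)) + K(51)) = √(1/(-⅛*0*(-15) + 1/67) + √2*√51) = √(1/(0*(-15) + 1/67) + √102) = √(1/(0 + 1/67) + √102) = √(1/(1/67) + √102) = √(67 + √102)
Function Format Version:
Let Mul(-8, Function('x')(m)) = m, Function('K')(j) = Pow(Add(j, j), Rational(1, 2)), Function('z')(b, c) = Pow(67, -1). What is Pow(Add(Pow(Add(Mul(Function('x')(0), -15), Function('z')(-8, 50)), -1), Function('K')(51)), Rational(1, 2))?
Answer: Pow(Add(67, Pow(102, Rational(1, 2))), Rational(1, 2)) ≈ 8.7806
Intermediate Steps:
Function('z')(b, c) = Rational(1, 67)
Function('K')(j) = Mul(Pow(2, Rational(1, 2)), Pow(j, Rational(1, 2))) (Function('K')(j) = Pow(Mul(2, j), Rational(1, 2)) = Mul(Pow(2, Rational(1, 2)), Pow(j, Rational(1, 2))))
Function('x')(m) = Mul(Rational(-1, 8), m)
Pow(Add(Pow(Add(Mul(Function('x')(0), -15), Function('z')(-8, 50)), -1), Function('K')(51)), Rational(1, 2)) = Pow(Add(Pow(Add(Mul(Mul(Rational(-1, 8), 0), -15), Rational(1, 67)), -1), Mul(Pow(2, Rational(1, 2)), Pow(51, Rational(1, 2)))), Rational(1, 2)) = Pow(Add(Pow(Add(Mul(0, -15), Rational(1, 67)), -1), Pow(102, Rational(1, 2))), Rational(1, 2)) = Pow(Add(Pow(Add(0, Rational(1, 67)), -1), Pow(102, Rational(1, 2))), Rational(1, 2)) = Pow(Add(Pow(Rational(1, 67), -1), Pow(102, Rational(1, 2))), Rational(1, 2)) = Pow(Add(67, Pow(102, Rational(1, 2))), Rational(1, 2))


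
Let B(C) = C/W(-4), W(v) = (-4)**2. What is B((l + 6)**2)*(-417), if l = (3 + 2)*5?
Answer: -400737/16 ≈ -25046.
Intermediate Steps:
l = 25 (l = 5*5 = 25)
W(v) = 16
B(C) = C/16
B((l + 6)**2)*(-417) = ((25 + 6)**2/16)*(-417) = ((1/16)*31**2)*(-417) = ((1/16)*961)*(-417) = (961/16)*(-417) = -400737/16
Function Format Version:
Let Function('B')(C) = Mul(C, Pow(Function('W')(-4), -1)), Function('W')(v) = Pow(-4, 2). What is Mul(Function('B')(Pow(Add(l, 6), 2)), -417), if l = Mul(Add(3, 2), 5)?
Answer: Rational(-400737, 16) ≈ -25046.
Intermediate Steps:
l = 25 (l = Mul(5, 5) = 25)
Function('W')(v) = 16
Function('B')(C) = Mul(Rational(1, 16), C) (Function('B')(C) = Mul(C, Pow(16, -1)) = Mul(C, Rational(1, 16)) = Mul(Rational(1, 16), C))
Mul(Function('B')(Pow(Add(l, 6), 2)), -417) = Mul(Mul(Rational(1, 16), Pow(Add(25, 6), 2)), -417) = Mul(Mul(Rational(1, 16), Pow(31, 2)), -417) = Mul(Mul(Rational(1, 16), 961), -417) = Mul(Rational(961, 16), -417) = Rational(-400737, 16)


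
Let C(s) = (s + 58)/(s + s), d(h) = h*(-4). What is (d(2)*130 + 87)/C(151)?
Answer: -287806/209 ≈ -1377.1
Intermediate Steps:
d(h) = -4*h
C(s) = (58 + s)/(2*s) (C(s) = (58 + s)/((2*s)) = (58 + s)*(1/(2*s)) = (58 + s)/(2*s))
(d(2)*130 + 87)/C(151) = (-4*2*130 + 87)/(((½)*(58 + 151)/151)) = (-8*130 + 87)/(((½)*(1/151)*209)) = (-1040 + 87)/(209/302) = -953*302/209 = -287806/209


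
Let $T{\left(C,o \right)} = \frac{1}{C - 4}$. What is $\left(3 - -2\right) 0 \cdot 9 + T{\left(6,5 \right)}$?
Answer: $\frac{1}{2} \approx 0.5$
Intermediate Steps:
$T{\left(C,o \right)} = \frac{1}{-4 + C}$
$\left(3 - -2\right) 0 \cdot 9 + T{\left(6,5 \right)} = \left(3 - -2\right) 0 \cdot 9 + \frac{1}{-4 + 6} = \left(3 + 2\right) 0 \cdot 9 + \frac{1}{2} = 5 \cdot 0 \cdot 9 + \frac{1}{2} = 0 \cdot 9 + \frac{1}{2} = 0 + \frac{1}{2} = \frac{1}{2}$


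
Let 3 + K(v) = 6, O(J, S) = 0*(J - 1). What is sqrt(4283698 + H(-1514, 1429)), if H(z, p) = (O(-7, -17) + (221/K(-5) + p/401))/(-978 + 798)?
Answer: sqrt(1394866277538045)/18045 ≈ 2069.7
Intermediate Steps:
O(J, S) = 0 (O(J, S) = 0*(-1 + J) = 0)
K(v) = 3 (K(v) = -3 + 6 = 3)
H(z, p) = -221/540 - p/72180 (H(z, p) = (0 + (221/3 + p/401))/(-978 + 798) = (0 + (221*(1/3) + p*(1/401)))/(-180) = (0 + (221/3 + p/401))*(-1/180) = (221/3 + p/401)*(-1/180) = -221/540 - p/72180)
sqrt(4283698 + H(-1514, 1429)) = sqrt(4283698 + (-221/540 - 1/72180*1429)) = sqrt(4283698 + (-221/540 - 1429/72180)) = sqrt(4283698 - 23227/54135) = sqrt(231897968003/54135) = sqrt(1394866277538045)/18045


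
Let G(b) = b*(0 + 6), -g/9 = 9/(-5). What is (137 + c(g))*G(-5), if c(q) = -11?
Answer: -3780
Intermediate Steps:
g = 81/5 (g = -81/(-5) = -81*(-1)/5 = -9*(-9/5) = 81/5 ≈ 16.200)
G(b) = 6*b (G(b) = b*6 = 6*b)
(137 + c(g))*G(-5) = (137 - 11)*(6*(-5)) = 126*(-30) = -3780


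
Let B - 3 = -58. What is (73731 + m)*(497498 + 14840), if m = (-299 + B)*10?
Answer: 35961516558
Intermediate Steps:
B = -55 (B = 3 - 58 = -55)
m = -3540 (m = (-299 - 55)*10 = -354*10 = -3540)
(73731 + m)*(497498 + 14840) = (73731 - 3540)*(497498 + 14840) = 70191*512338 = 35961516558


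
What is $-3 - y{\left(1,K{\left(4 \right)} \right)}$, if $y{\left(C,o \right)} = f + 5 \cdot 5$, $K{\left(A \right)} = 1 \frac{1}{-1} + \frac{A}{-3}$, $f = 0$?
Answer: $-28$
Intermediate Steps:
$K{\left(A \right)} = -1 - \frac{A}{3}$ ($K{\left(A \right)} = 1 \left(-1\right) + A \left(- \frac{1}{3}\right) = -1 - \frac{A}{3}$)
$y{\left(C,o \right)} = 25$ ($y{\left(C,o \right)} = 0 + 5 \cdot 5 = 0 + 25 = 25$)
$-3 - y{\left(1,K{\left(4 \right)} \right)} = -3 - 25 = -28$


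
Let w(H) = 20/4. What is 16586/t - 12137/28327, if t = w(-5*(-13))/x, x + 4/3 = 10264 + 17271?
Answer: 38808561626767/424905 ≈ 9.1335e+7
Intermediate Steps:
x = 82601/3 (x = -4/3 + (10264 + 17271) = -4/3 + 27535 = 82601/3 ≈ 27534.)
w(H) = 5 (w(H) = 20*(¼) = 5)
t = 15/82601 (t = 5/(82601/3) = 5*(3/82601) = 15/82601 ≈ 0.00018160)
16586/t - 12137/28327 = 16586/(15/82601) - 12137/28327 = 16586*(82601/15) - 12137*1/28327 = 1370020186/15 - 12137/28327 = 38808561626767/424905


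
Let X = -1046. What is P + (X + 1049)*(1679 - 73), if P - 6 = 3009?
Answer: 7833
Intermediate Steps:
P = 3015 (P = 6 + 3009 = 3015)
P + (X + 1049)*(1679 - 73) = 3015 + (-1046 + 1049)*(1679 - 73) = 3015 + 3*1606 = 3015 + 4818 = 7833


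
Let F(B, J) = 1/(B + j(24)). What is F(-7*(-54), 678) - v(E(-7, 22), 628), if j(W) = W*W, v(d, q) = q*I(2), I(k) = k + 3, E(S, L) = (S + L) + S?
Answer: -2995559/954 ≈ -3140.0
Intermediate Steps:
E(S, L) = L + 2*S (E(S, L) = (L + S) + S = L + 2*S)
I(k) = 3 + k
v(d, q) = 5*q (v(d, q) = q*(3 + 2) = q*5 = 5*q)
j(W) = W²
F(B, J) = 1/(576 + B) (F(B, J) = 1/(B + 24²) = 1/(B + 576) = 1/(576 + B))
F(-7*(-54), 678) - v(E(-7, 22), 628) = 1/(576 - 7*(-54)) - 5*628 = 1/(576 + 378) - 1*3140 = 1/954 - 3140 = -2995559/954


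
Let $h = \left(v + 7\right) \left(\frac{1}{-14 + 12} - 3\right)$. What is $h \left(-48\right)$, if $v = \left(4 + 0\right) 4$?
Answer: $3864$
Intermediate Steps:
$v = 16$ ($v = 4 \cdot 4 = 16$)
$h = - \frac{161}{2}$ ($h = \left(16 + 7\right) \left(\frac{1}{-14 + 12} - 3\right) = 23 \left(\frac{1}{-2} - 3\right) = 23 \left(- \frac{1}{2} - 3\right) = 23 \left(- \frac{7}{2}\right) = - \frac{161}{2} \approx -80.5$)
$h \left(-48\right) = \left(- \frac{161}{2}\right) \left(-48\right) = 3864$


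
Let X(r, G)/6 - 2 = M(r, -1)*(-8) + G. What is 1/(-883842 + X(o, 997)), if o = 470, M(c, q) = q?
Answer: -1/877800 ≈ -1.1392e-6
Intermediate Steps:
X(r, G) = 60 + 6*G (X(r, G) = 12 + 6*(-1*(-8) + G) = 12 + 6*(8 + G) = 12 + (48 + 6*G) = 60 + 6*G)
1/(-883842 + X(o, 997)) = 1/(-883842 + (60 + 6*997)) = 1/(-883842 + (60 + 5982)) = 1/(-883842 + 6042) = 1/(-877800) = -1/877800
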